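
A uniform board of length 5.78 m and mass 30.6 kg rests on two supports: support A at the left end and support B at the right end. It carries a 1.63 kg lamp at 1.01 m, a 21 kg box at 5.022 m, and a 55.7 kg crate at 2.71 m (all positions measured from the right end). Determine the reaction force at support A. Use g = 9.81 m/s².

R_A ≈ 588 N

About support B:
Beam weight: 30.6 × 9.81 = 300.2 N down at 2.89 m → arm 2.89 m, τ = 300.2 × 2.89 = 867.6 N·m counterclockwise.
Lamp: 1.63 × 9.81 = 15.99 N down at 1.01 m → arm 1.01 m, τ = 15.99 × 1.01 = 16.15 N·m counterclockwise.
Box: 21 × 9.81 = 206 N down at 5.022 m → arm 5.022 m, τ = 206 × 5.022 = 1035 N·m counterclockwise.
Crate: 55.7 × 9.81 = 546.4 N down at 2.71 m → arm 2.71 m, τ = 546.4 × 2.71 = 1481 N·m counterclockwise.
Net load moment about support B = 3400 N·m counterclockwise.
Reaction R at support A is upward at 5.78 m, arm 5.78 m → moment R × 5.78 clockwise.
For rotational equilibrium, R × 5.78 = 3400, so R = 588 N.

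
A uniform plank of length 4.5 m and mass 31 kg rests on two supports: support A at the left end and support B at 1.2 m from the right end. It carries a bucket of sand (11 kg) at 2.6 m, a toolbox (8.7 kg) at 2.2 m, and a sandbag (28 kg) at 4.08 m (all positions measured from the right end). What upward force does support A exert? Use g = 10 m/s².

R_A ≈ 416 N

Choose support B as the axis so its reaction then has zero moment arm.
Beam weight: 31 × 10 = 310 N down at 2.25 m → arm 1.05 m, τ = 310 × 1.05 = 325.5 N·m counterclockwise.
Bucket of sand: 11 × 10 = 110 N down at 2.6 m → arm 1.4 m, τ = 110 × 1.4 = 154 N·m counterclockwise.
Toolbox: 8.7 × 10 = 87 N down at 2.2 m → arm 1 m, τ = 87 × 1 = 87 N·m counterclockwise.
Sandbag: 28 × 10 = 280 N down at 4.08 m → arm 2.88 m, τ = 280 × 2.88 = 806.4 N·m counterclockwise.
Net load moment about support B = 1373 N·m counterclockwise.
Reaction R at support A is upward at 4.5 m, arm 3.3 m → moment R × 3.3 clockwise.
Balancing moments: R × 3.3 = 1373, giving R = 416 N.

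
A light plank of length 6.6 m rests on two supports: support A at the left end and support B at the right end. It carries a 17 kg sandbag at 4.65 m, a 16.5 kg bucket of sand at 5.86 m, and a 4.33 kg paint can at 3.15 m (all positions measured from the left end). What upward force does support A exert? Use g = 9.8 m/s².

Choose support B as the axis so its reaction then has zero moment arm.
Sandbag: 17 × 9.8 = 166.6 N down at 4.65 m → arm 1.95 m, τ = 166.6 × 1.95 = 324.9 N·m counterclockwise.
Bucket of sand: 16.5 × 9.8 = 161.7 N down at 5.86 m → arm 0.74 m, τ = 161.7 × 0.74 = 119.7 N·m counterclockwise.
Paint can: 4.33 × 9.8 = 42.43 N down at 3.15 m → arm 3.45 m, τ = 42.43 × 3.45 = 146.4 N·m counterclockwise.
Net load moment about support B = 591 N·m counterclockwise.
Reaction R at support A is upward at 0 m, arm 6.6 m → moment R × 6.6 clockwise.
For rotational equilibrium, R × 6.6 = 591, so R = 89.5 N.

R_A ≈ 89.5 N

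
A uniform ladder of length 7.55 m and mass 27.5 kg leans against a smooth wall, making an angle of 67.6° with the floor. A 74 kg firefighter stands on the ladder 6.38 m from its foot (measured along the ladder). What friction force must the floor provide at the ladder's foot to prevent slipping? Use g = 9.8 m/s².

f ≈ 308 N

Choose the foot of the ladder as the axis so the floor normal and friction both act there and drop out.
Ladder weight 27.5×9.8 = 269.5 N acts at 3.775 m along the ladder; its horizontal arm is 3.775·cos67.6° = 1.439 m → τ = 387.8 N·m clockwise.
Firefighter: 74×9.8 = 725.2 N at 6.38 m → arm 2.431 m → τ = 1763 N·m clockwise.
Wall normal N acts horizontally at the top; its moment arm is the height L sinθ = 7.55·sin67.6° = 6.98 m, counterclockwise.
For rotational equilibrium, N × 6.98 = 2151, so N = 308 N.
ΣFx = 0: friction at the foot balances the wall's push, so f = N_wall = 308 N.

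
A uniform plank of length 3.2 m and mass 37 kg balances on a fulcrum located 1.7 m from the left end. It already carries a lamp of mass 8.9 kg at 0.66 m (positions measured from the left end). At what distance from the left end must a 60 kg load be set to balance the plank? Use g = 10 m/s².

x ≈ 1.92 m from the left end

About the fulcrum (at 1.7 m from the left end):
Beam weight: 37 × 10 = 370 N down at 1.6 m → arm 0.1 m, τ = 370 × 0.1 = 37 N·m counterclockwise.
Lamp: 8.9 × 10 = 89 N down at 0.66 m → arm 1.04 m, τ = 89 × 1.04 = 92.56 N·m counterclockwise.
Net moment of existing loads = 129.6 N·m counterclockwise.
The load weighs 60 × 10 = 600 N and must supply an equal clockwise moment, so its lever arm about the fulcrum is 129.6 / 600 = 0.216 m.
That puts it at 1.7 + 0.216 = 1.92 m from the left end.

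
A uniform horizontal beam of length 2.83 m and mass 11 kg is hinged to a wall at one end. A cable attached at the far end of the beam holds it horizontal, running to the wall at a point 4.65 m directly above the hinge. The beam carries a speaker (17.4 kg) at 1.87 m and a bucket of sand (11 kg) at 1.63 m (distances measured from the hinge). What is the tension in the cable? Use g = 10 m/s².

Choose the hinge as the axis so the unknown hinge reaction has zero arm there.
Beam weight: 11 × 10 = 110 N down at 1.415 m → arm 1.415 m, τ = 110 × 1.415 = 155.7 N·m clockwise.
Speaker: 17.4 × 10 = 174 N down at 1.87 m → arm 1.87 m, τ = 174 × 1.87 = 325.4 N·m clockwise.
Bucket of sand: 11 × 10 = 110 N down at 1.63 m → arm 1.63 m, τ = 110 × 1.63 = 179.3 N·m clockwise.
Total clockwise load moment = 660.4 N·m.
The cable tension T acts at 2.83 m; only its component perpendicular to the beam, T sinθ, produces torque. sinθ = h/√(h²+d²) = 4.65/√(4.65²+2.83²) = 0.8542.
Setting net torque to zero: T × 2.83 × 0.8542 = 660.4 → T = 660.4 / 2.417 = 273 N.

T ≈ 273 N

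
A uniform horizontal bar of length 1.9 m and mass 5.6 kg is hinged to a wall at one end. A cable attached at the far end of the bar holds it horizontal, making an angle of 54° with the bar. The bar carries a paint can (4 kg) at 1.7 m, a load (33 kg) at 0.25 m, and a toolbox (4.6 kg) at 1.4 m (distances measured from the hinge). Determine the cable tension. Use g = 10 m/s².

Taking torques about the hinge:
Beam weight: 5.6 × 10 = 56 N down at 0.95 m → arm 0.95 m, τ = 56 × 0.95 = 53.2 N·m clockwise.
Paint can: 4 × 10 = 40 N down at 1.7 m → arm 1.7 m, τ = 40 × 1.7 = 68 N·m clockwise.
Load: 33 × 10 = 330 N down at 0.25 m → arm 0.25 m, τ = 330 × 0.25 = 82.5 N·m clockwise.
Toolbox: 4.6 × 10 = 46 N down at 1.4 m → arm 1.4 m, τ = 46 × 1.4 = 64.4 N·m clockwise.
Total clockwise load moment = 268.1 N·m.
The cable tension T acts at 1.9 m; only its component perpendicular to the bar, T sinθ, produces torque. sin 54° = 0.809.
Setting net torque to zero: T × 1.9 × 0.809 = 268.1 → T = 268.1 / 1.537 = 174 N.

T ≈ 174 N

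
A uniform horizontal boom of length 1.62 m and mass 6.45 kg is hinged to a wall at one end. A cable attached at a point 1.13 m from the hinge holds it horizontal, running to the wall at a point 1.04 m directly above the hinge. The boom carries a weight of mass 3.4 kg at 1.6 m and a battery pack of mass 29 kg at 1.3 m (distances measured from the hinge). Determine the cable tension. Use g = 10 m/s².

T ≈ 632 N

About the hinge:
Beam weight: 6.45 × 10 = 64.5 N down at 0.81 m → arm 0.81 m, τ = 64.5 × 0.81 = 52.25 N·m clockwise.
Weight: 3.4 × 10 = 34 N down at 1.6 m → arm 1.6 m, τ = 34 × 1.6 = 54.4 N·m clockwise.
Battery pack: 29 × 10 = 290 N down at 1.3 m → arm 1.3 m, τ = 290 × 1.3 = 377 N·m clockwise.
Total clockwise load moment = 483.6 N·m.
The cable tension T acts at 1.13 m; only its component perpendicular to the boom, T sinθ, produces torque. sinθ = h/√(h²+d²) = 1.04/√(1.04²+1.13²) = 0.6772.
Στ = 0 ⇒ T × 1.13 × 0.6772 = 483.6 ⇒ T = 483.6 / 0.7652 = 632 N.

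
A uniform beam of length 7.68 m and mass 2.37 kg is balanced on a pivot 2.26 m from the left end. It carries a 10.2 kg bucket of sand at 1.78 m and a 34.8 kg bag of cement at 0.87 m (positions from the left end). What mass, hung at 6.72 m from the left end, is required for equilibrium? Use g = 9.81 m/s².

Take moments about the pivot (at 2.26 m from the left end).
Beam weight: 2.37 × 9.81 = 23.25 N down at 3.84 m → arm 1.58 m, τ = 23.25 × 1.58 = 36.73 N·m clockwise.
Bucket of sand: 10.2 × 9.81 = 100.1 N down at 1.78 m → arm 0.48 m, τ = 100.1 × 0.48 = 48.05 N·m counterclockwise.
Bag of cement: 34.8 × 9.81 = 341.4 N down at 0.87 m → arm 1.39 m, τ = 341.4 × 1.39 = 474.5 N·m counterclockwise.
Net moment of known loads = 485.8 N·m counterclockwise.
An unknown mass m at 6.72 m has arm 4.46 m; its moment is m·g·4.46 clockwise.
Balancing moments: m × 9.81 × 4.46 = 485.8, giving m = 485.8 / (9.81 × 4.46) = 11.1 kg.

m ≈ 11.1 kg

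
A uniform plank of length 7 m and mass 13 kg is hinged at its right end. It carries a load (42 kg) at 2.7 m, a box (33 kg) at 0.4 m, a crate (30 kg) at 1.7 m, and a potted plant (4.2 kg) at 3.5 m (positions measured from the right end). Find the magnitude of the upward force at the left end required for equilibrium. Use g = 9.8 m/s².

F ≈ 333 N

Sum moments about the right end (the unknown pivot reaction has zero arm there).
Beam weight: 13 × 9.8 = 127.4 N down at 3.5 m → arm 3.5 m, τ = 127.4 × 3.5 = 445.9 N·m counterclockwise.
Load: 42 × 9.8 = 411.6 N down at 2.7 m → arm 2.7 m, τ = 411.6 × 2.7 = 1111 N·m counterclockwise.
Box: 33 × 9.8 = 323.4 N down at 0.4 m → arm 0.4 m, τ = 323.4 × 0.4 = 129.4 N·m counterclockwise.
Crate: 30 × 9.8 = 294 N down at 1.7 m → arm 1.7 m, τ = 294 × 1.7 = 499.8 N·m counterclockwise.
Potted plant: 4.2 × 9.8 = 41.16 N down at 3.5 m → arm 3.5 m, τ = 41.16 × 3.5 = 144.1 N·m counterclockwise.
Net moment of the loads = 2330 N·m counterclockwise.
The upward force F acts at the left end, arm 7 m, giving F × 7 clockwise.
For rotational equilibrium, F × 7 = 2330, so F = 2330 / 7 = 333 N.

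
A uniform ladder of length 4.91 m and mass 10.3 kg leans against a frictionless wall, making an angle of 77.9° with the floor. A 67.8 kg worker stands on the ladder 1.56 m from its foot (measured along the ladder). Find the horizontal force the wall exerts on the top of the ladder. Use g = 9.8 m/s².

N_wall ≈ 56.1 N

About the foot of the ladder:
Ladder weight 10.3×9.8 = 100.9 N acts at 2.455 m along the ladder; its horizontal arm is 2.455·cos77.9° = 0.5146 m → τ = 51.92 N·m clockwise.
Worker: 67.8×9.8 = 664.4 N at 1.56 m → arm 0.327 m → τ = 217.3 N·m clockwise.
Wall normal N acts horizontally at the top; its moment arm is the height L sinθ = 4.91·sin77.9° = 4.801 m, counterclockwise.
Setting net torque to zero: N × 4.801 = 269.2 → N = 56.1 N.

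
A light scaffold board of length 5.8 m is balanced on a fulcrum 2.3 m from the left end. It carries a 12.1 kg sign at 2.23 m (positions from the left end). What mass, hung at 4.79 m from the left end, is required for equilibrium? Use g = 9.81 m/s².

Take moments about the fulcrum (at 2.3 m from the left end).
Sign: 12.1 × 9.81 = 118.7 N down at 2.23 m → arm 0.07 m, τ = 118.7 × 0.07 = 8.309 N·m counterclockwise.
Net moment of known loads = 8.309 N·m counterclockwise.
An unknown mass m at 4.79 m has arm 2.49 m; its moment is m·g·2.49 clockwise.
Στ = 0 ⇒ m × 9.81 × 2.49 = 8.309 ⇒ m = 8.309 / (9.81 × 2.49) = 0.34 kg.

m ≈ 0.34 kg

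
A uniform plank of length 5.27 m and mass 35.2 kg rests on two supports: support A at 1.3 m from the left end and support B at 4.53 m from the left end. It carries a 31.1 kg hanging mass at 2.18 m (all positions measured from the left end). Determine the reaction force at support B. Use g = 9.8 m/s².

About support A:
Beam weight: 35.2 × 9.8 = 345 N down at 2.635 m → arm 1.335 m, τ = 345 × 1.335 = 460.6 N·m clockwise.
Hanging mass: 31.1 × 9.8 = 304.8 N down at 2.18 m → arm 0.88 m, τ = 304.8 × 0.88 = 268.2 N·m clockwise.
Net load moment about support A = 728.8 N·m clockwise.
Reaction R at support B is upward at 4.53 m, arm 3.23 m → moment R × 3.23 counterclockwise.
Setting net torque to zero: R × 3.23 = 728.8 → R = 226 N.

R_B ≈ 226 N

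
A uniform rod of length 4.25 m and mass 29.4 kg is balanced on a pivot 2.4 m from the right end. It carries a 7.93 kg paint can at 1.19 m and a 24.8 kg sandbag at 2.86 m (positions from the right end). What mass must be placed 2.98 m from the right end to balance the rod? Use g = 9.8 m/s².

m ≈ 10.8 kg

Choose the pivot (at 2.4 m from the right end) as the axis so the support reaction has zero arm there.
Beam weight: 29.4 × 9.8 = 288.1 N down at 2.125 m → arm 0.275 m, τ = 288.1 × 0.275 = 79.23 N·m clockwise.
Paint can: 7.93 × 9.8 = 77.71 N down at 1.19 m → arm 1.21 m, τ = 77.71 × 1.21 = 94.03 N·m clockwise.
Sandbag: 24.8 × 9.8 = 243 N down at 2.86 m → arm 0.46 m, τ = 243 × 0.46 = 111.8 N·m counterclockwise.
Net moment of known loads = 61.46 N·m clockwise.
An unknown mass m at 2.98 m has arm 0.58 m; its moment is m·g·0.58 counterclockwise.
For rotational equilibrium, m × 9.8 × 0.58 = 61.46, so m = 61.46 / (9.8 × 0.58) = 10.8 kg.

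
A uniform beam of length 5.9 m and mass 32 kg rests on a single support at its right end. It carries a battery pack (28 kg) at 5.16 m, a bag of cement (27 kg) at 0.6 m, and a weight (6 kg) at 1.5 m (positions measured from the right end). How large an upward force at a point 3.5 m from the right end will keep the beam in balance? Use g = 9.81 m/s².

Choose the right end as the axis so the unknown pivot reaction has zero arm there.
Beam weight: 32 × 9.81 = 313.9 N down at 2.95 m → arm 2.95 m, τ = 313.9 × 2.95 = 926 N·m counterclockwise.
Battery pack: 28 × 9.81 = 274.7 N down at 5.16 m → arm 5.16 m, τ = 274.7 × 5.16 = 1417 N·m counterclockwise.
Bag of cement: 27 × 9.81 = 264.9 N down at 0.6 m → arm 0.6 m, τ = 264.9 × 0.6 = 158.9 N·m counterclockwise.
Weight: 6 × 9.81 = 58.86 N down at 1.5 m → arm 1.5 m, τ = 58.86 × 1.5 = 88.29 N·m counterclockwise.
Net moment of the loads = 2590 N·m counterclockwise.
The upward force F acts at a point 3.5 m from the right end, arm 3.5 m, giving F × 3.5 clockwise.
Balancing moments: F × 3.5 = 2590, giving F = 2590 / 3.5 = 740 N.

F ≈ 740 N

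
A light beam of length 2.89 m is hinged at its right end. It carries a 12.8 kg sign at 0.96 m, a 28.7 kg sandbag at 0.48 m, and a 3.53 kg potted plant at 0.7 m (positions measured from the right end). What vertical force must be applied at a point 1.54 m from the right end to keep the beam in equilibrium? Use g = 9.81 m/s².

Take moments about the right end.
Sign: 12.8 × 9.81 = 125.6 N down at 0.96 m → arm 0.96 m, τ = 125.6 × 0.96 = 120.6 N·m counterclockwise.
Sandbag: 28.7 × 9.81 = 281.5 N down at 0.48 m → arm 0.48 m, τ = 281.5 × 0.48 = 135.1 N·m counterclockwise.
Potted plant: 3.53 × 9.81 = 34.63 N down at 0.7 m → arm 0.7 m, τ = 34.63 × 0.7 = 24.24 N·m counterclockwise.
Net moment of the loads = 279.9 N·m counterclockwise.
The upward force F acts at a point 1.54 m from the right end, arm 1.54 m, giving F × 1.54 clockwise.
Balancing moments: F × 1.54 = 279.9, giving F = 279.9 / 1.54 = 182 N.

F ≈ 182 N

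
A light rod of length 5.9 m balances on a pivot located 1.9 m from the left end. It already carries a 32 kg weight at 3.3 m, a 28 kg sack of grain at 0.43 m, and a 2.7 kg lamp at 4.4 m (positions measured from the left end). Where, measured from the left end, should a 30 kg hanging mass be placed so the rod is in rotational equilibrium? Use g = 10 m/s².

About the pivot (at 1.9 m from the left end):
Weight: 32 × 10 = 320 N down at 3.3 m → arm 1.4 m, τ = 320 × 1.4 = 448 N·m clockwise.
Sack of grain: 28 × 10 = 280 N down at 0.43 m → arm 1.47 m, τ = 280 × 1.47 = 411.6 N·m counterclockwise.
Lamp: 2.7 × 10 = 27 N down at 4.4 m → arm 2.5 m, τ = 27 × 2.5 = 67.5 N·m clockwise.
Net moment of existing loads = 103.9 N·m clockwise.
The hanging mass weighs 30 × 10 = 300 N and must supply an equal counterclockwise moment, so its lever arm about the pivot is 103.9 / 300 = 0.346 m.
That puts it at 1.9 − 0.346 = 1.55 m from the left end.

x ≈ 1.55 m from the left end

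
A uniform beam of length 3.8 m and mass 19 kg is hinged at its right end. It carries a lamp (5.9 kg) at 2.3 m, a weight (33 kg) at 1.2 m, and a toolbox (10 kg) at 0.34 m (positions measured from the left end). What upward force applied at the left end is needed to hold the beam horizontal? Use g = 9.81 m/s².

Take moments about the right end.
Beam weight: 19 × 9.81 = 186.4 N down at 1.9 m → arm 1.9 m, τ = 186.4 × 1.9 = 354.2 N·m counterclockwise.
Lamp: 5.9 × 9.81 = 57.88 N down at 2.3 m → arm 1.5 m, τ = 57.88 × 1.5 = 86.82 N·m counterclockwise.
Weight: 33 × 9.81 = 323.7 N down at 1.2 m → arm 2.6 m, τ = 323.7 × 2.6 = 841.6 N·m counterclockwise.
Toolbox: 10 × 9.81 = 98.1 N down at 0.34 m → arm 3.46 m, τ = 98.1 × 3.46 = 339.4 N·m counterclockwise.
Net moment of the loads = 1622 N·m counterclockwise.
The upward force F acts at the left end, arm 3.8 m, giving F × 3.8 clockwise.
For rotational equilibrium, F × 3.8 = 1622, so F = 1622 / 3.8 = 427 N.

F ≈ 427 N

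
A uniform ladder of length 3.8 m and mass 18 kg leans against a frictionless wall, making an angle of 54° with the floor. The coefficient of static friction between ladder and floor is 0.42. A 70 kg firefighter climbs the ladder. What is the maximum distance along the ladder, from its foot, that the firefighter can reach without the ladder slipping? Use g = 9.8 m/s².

d ≈ 2.27 m

Sum moments about the foot of the ladder (the floor normal and friction both act there and drop out).
Ladder weight 18×9.8 = 176.4 N acts at 1.9 m along the ladder; its horizontal arm is 1.9·cos54° = 1.117 m → τ = 197 N·m clockwise.
Firefighter weight 70×9.8 = 686 N at distance d → arm d·cos54° → τ = 686·d·0.5878 clockwise.
Wall normal N at the top has arm L sinθ = 3.074 m counterclockwise, so Στ = 0 gives N·3.074 = 197 + 403.2·d.
ΣFy = 0 ⇒ N_floor = 862.4 N, so the maximum friction is μ_s·N_floor = 0.42×862.4 = 362.2 N. ΣFx = 0 ⇒ N_wall = f, so at the slipping point N = 362.2 N.
Substituting: 362.2×3.074 = 197 + 403.2·d ⇒ d = (1113 − 197) / 403.2 = 2.27 m.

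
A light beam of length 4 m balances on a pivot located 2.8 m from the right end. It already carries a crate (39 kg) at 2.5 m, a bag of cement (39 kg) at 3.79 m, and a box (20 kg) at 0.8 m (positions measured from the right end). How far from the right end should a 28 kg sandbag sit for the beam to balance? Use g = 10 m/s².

x ≈ 3.27 m from the right end

Choose the pivot (at 2.8 m from the right end) as the axis so the support reaction has zero arm there.
Crate: 39 × 10 = 390 N down at 2.5 m → arm 0.3 m, τ = 390 × 0.3 = 117 N·m clockwise.
Bag of cement: 39 × 10 = 390 N down at 3.79 m → arm 0.99 m, τ = 390 × 0.99 = 386.1 N·m counterclockwise.
Box: 20 × 10 = 200 N down at 0.8 m → arm 2 m, τ = 200 × 2 = 400 N·m clockwise.
Net moment of existing loads = 130.9 N·m clockwise.
The sandbag weighs 28 × 10 = 280 N and must supply an equal counterclockwise moment, so its lever arm about the pivot is 130.9 / 280 = 0.468 m.
That puts it at 2.8 + 0.468 = 3.27 m from the right end.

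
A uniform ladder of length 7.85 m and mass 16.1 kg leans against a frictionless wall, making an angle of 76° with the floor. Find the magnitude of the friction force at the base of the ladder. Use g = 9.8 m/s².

Sum moments about the foot of the ladder (the floor normal and friction both act there and drop out).
Ladder weight 16.1×9.8 = 157.8 N acts at 3.925 m along the ladder; its horizontal arm is 3.925·cos76° = 0.9495 m → τ = 149.8 N·m clockwise.
Wall normal N acts horizontally at the top; its moment arm is the height L sinθ = 7.85·sin76° = 7.617 m, counterclockwise.
Balancing moments: N × 7.617 = 149.8, giving N = 19.7 N.
ΣFx = 0: friction at the foot balances the wall's push, so f = N_wall = 19.7 N.

f ≈ 19.7 N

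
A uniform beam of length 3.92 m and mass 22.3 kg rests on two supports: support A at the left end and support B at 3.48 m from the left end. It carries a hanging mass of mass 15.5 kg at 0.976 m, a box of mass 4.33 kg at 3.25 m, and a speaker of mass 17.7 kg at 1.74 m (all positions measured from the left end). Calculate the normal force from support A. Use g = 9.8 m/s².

R_A ≈ 294 N

Take moments about support B.
Beam weight: 22.3 × 9.8 = 218.5 N down at 1.96 m → arm 1.52 m, τ = 218.5 × 1.52 = 332.1 N·m counterclockwise.
Hanging mass: 15.5 × 9.8 = 151.9 N down at 0.976 m → arm 2.504 m, τ = 151.9 × 2.504 = 380.4 N·m counterclockwise.
Box: 4.33 × 9.8 = 42.43 N down at 3.25 m → arm 0.23 m, τ = 42.43 × 0.23 = 9.759 N·m counterclockwise.
Speaker: 17.7 × 9.8 = 173.5 N down at 1.74 m → arm 1.74 m, τ = 173.5 × 1.74 = 301.9 N·m counterclockwise.
Net load moment about support B = 1024 N·m counterclockwise.
Reaction R at support A is upward at 0 m, arm 3.48 m → moment R × 3.48 clockwise.
Στ = 0 ⇒ R × 3.48 = 1024 ⇒ R = 294 N.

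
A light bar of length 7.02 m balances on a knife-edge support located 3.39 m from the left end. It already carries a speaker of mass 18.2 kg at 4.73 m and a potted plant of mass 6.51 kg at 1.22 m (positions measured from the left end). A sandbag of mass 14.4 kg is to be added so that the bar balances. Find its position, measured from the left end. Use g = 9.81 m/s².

Take moments about the knife-edge support (at 3.39 m from the left end).
Speaker: 18.2 × 9.81 = 178.5 N down at 4.73 m → arm 1.34 m, τ = 178.5 × 1.34 = 239.2 N·m clockwise.
Potted plant: 6.51 × 9.81 = 63.86 N down at 1.22 m → arm 2.17 m, τ = 63.86 × 2.17 = 138.6 N·m counterclockwise.
Net moment of existing loads = 100.6 N·m clockwise.
The sandbag weighs 14.4 × 9.81 = 141.3 N and must supply an equal counterclockwise moment, so its lever arm about the knife-edge support is 100.6 / 141.3 = 0.712 m.
That puts it at 3.39 − 0.712 = 2.68 m from the left end.

x ≈ 2.68 m from the left end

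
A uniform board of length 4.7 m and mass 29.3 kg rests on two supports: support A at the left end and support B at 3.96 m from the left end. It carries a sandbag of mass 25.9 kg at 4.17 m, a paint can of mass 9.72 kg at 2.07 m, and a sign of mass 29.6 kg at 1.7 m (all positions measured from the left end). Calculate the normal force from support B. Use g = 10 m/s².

Taking torques about support A:
Beam weight: 29.3 × 10 = 293 N down at 2.35 m → arm 2.35 m, τ = 293 × 2.35 = 688.6 N·m clockwise.
Sandbag: 25.9 × 10 = 259 N down at 4.17 m → arm 4.17 m, τ = 259 × 4.17 = 1080 N·m clockwise.
Paint can: 9.72 × 10 = 97.2 N down at 2.07 m → arm 2.07 m, τ = 97.2 × 2.07 = 201.2 N·m clockwise.
Sign: 29.6 × 10 = 296 N down at 1.7 m → arm 1.7 m, τ = 296 × 1.7 = 503.2 N·m clockwise.
Net load moment about support A = 2473 N·m clockwise.
Reaction R at support B is upward at 3.96 m, arm 3.96 m → moment R × 3.96 counterclockwise.
For rotational equilibrium, R × 3.96 = 2473, so R = 624 N.

R_B ≈ 624 N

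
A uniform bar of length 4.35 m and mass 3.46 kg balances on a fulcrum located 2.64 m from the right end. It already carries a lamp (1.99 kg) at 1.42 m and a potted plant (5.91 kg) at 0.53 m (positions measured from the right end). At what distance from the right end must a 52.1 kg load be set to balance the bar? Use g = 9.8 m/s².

About the fulcrum (at 2.64 m from the right end):
Beam weight: 3.46 × 9.8 = 33.91 N down at 2.175 m → arm 0.465 m, τ = 33.91 × 0.465 = 15.77 N·m clockwise.
Lamp: 1.99 × 9.8 = 19.5 N down at 1.42 m → arm 1.22 m, τ = 19.5 × 1.22 = 23.79 N·m clockwise.
Potted plant: 5.91 × 9.8 = 57.92 N down at 0.53 m → arm 2.11 m, τ = 57.92 × 2.11 = 122.2 N·m clockwise.
Net moment of existing loads = 161.8 N·m clockwise.
The load weighs 52.1 × 9.8 = 510.6 N and must supply an equal counterclockwise moment, so its lever arm about the fulcrum is 161.8 / 510.6 = 0.317 m.
That puts it at 2.64 + 0.317 = 2.96 m from the right end.

x ≈ 2.96 m from the right end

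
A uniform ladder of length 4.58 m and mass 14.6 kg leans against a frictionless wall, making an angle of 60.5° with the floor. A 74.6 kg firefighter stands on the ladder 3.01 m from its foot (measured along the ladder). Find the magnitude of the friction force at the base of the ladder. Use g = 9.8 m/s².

Choose the foot of the ladder as the axis so the floor normal and friction both act there and drop out.
Ladder weight 14.6×9.8 = 143.1 N acts at 2.29 m along the ladder; its horizontal arm is 2.29·cos60.5° = 1.128 m → τ = 161.4 N·m clockwise.
Firefighter: 74.6×9.8 = 731.1 N at 3.01 m → arm 1.482 m → τ = 1083 N·m clockwise.
Wall normal N acts horizontally at the top; its moment arm is the height L sinθ = 4.58·sin60.5° = 3.986 m, counterclockwise.
For rotational equilibrium, N × 3.986 = 1244, so N = 312 N.
ΣFx = 0: friction at the foot balances the wall's push, so f = N_wall = 312 N.

f ≈ 312 N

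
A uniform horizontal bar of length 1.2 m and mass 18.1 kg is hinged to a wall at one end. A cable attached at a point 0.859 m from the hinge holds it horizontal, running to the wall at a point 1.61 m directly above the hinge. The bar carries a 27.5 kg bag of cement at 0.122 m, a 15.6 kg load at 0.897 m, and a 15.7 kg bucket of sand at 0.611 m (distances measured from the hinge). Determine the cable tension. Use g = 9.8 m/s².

About the hinge:
Beam weight: 18.1 × 9.8 = 177.4 N down at 0.6 m → arm 0.6 m, τ = 177.4 × 0.6 = 106.4 N·m clockwise.
Bag of cement: 27.5 × 9.8 = 269.5 N down at 0.122 m → arm 0.122 m, τ = 269.5 × 0.122 = 32.88 N·m clockwise.
Load: 15.6 × 9.8 = 152.9 N down at 0.897 m → arm 0.897 m, τ = 152.9 × 0.897 = 137.2 N·m clockwise.
Bucket of sand: 15.7 × 9.8 = 153.9 N down at 0.611 m → arm 0.611 m, τ = 153.9 × 0.611 = 94.03 N·m clockwise.
Total clockwise load moment = 370.5 N·m.
The cable tension T acts at 0.859 m; only its component perpendicular to the bar, T sinθ, produces torque. sinθ = h/√(h²+d²) = 1.61/√(1.61²+0.859²) = 0.8823.
Balancing moments: T × 0.859 × 0.8823 = 370.5, giving T = 370.5 / 0.7579 = 489 N.

T ≈ 489 N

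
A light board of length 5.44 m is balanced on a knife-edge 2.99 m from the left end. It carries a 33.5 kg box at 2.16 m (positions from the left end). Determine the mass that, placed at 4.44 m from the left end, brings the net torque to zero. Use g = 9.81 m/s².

Sum moments about the knife-edge (at 2.99 m from the left end) (the support reaction has zero arm there).
Box: 33.5 × 9.81 = 328.6 N down at 2.16 m → arm 0.83 m, τ = 328.6 × 0.83 = 272.7 N·m counterclockwise.
Net moment of known loads = 272.7 N·m counterclockwise.
An unknown mass m at 4.44 m has arm 1.45 m; its moment is m·g·1.45 clockwise.
Setting net torque to zero: m × 9.81 × 1.45 = 272.7 → m = 272.7 / (9.81 × 1.45) = 19.2 kg.

m ≈ 19.2 kg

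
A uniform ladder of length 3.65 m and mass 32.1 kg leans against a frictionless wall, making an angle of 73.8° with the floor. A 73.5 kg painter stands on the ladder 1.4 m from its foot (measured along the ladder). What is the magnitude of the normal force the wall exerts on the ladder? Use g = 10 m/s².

Take moments about the foot of the ladder.
Ladder weight 32.1×10 = 321 N acts at 1.825 m along the ladder; its horizontal arm is 1.825·cos73.8° = 0.5092 m → τ = 163.5 N·m clockwise.
Painter: 73.5×10 = 735 N at 1.4 m → arm 0.3906 m → τ = 287.1 N·m clockwise.
Wall normal N acts horizontally at the top; its moment arm is the height L sinθ = 3.65·sin73.8° = 3.505 m, counterclockwise.
Setting net torque to zero: N × 3.505 = 450.6 → N = 129 N.

N_wall ≈ 129 N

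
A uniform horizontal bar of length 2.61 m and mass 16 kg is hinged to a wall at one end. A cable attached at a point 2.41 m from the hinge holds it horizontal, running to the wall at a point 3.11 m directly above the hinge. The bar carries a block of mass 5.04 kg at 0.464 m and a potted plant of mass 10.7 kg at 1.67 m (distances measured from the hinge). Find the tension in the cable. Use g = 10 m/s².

T ≈ 216 N

Sum moments about the hinge (the unknown hinge reaction has zero arm there).
Beam weight: 16 × 10 = 160 N down at 1.305 m → arm 1.305 m, τ = 160 × 1.305 = 208.8 N·m clockwise.
Block: 5.04 × 10 = 50.4 N down at 0.464 m → arm 0.464 m, τ = 50.4 × 0.464 = 23.39 N·m clockwise.
Potted plant: 10.7 × 10 = 107 N down at 1.67 m → arm 1.67 m, τ = 107 × 1.67 = 178.7 N·m clockwise.
Total clockwise load moment = 410.9 N·m.
The cable tension T acts at 2.41 m; only its component perpendicular to the bar, T sinθ, produces torque. sinθ = h/√(h²+d²) = 3.11/√(3.11²+2.41²) = 0.7904.
Balancing moments: T × 2.41 × 0.7904 = 410.9, giving T = 410.9 / 1.905 = 216 N.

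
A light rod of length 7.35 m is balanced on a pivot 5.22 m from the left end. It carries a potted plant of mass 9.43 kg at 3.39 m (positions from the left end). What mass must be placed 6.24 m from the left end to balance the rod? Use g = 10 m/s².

Taking torques about the pivot (at 5.22 m from the left end):
Potted plant: 9.43 × 10 = 94.3 N down at 3.39 m → arm 1.83 m, τ = 94.3 × 1.83 = 172.6 N·m counterclockwise.
Net moment of known loads = 172.6 N·m counterclockwise.
An unknown mass m at 6.24 m has arm 1.02 m; its moment is m·g·1.02 clockwise.
Στ = 0 ⇒ m × 10 × 1.02 = 172.6 ⇒ m = 172.6 / (10 × 1.02) = 16.9 kg.

m ≈ 16.9 kg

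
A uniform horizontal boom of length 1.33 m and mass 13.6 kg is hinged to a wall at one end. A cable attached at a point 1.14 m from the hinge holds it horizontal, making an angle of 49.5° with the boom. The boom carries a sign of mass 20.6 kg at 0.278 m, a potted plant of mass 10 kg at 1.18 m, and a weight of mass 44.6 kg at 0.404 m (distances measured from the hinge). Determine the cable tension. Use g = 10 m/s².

About the hinge:
Beam weight: 13.6 × 10 = 136 N down at 0.665 m → arm 0.665 m, τ = 136 × 0.665 = 90.44 N·m clockwise.
Sign: 20.6 × 10 = 206 N down at 0.278 m → arm 0.278 m, τ = 206 × 0.278 = 57.27 N·m clockwise.
Potted plant: 10 × 10 = 100 N down at 1.18 m → arm 1.18 m, τ = 100 × 1.18 = 118 N·m clockwise.
Weight: 44.6 × 10 = 446 N down at 0.404 m → arm 0.404 m, τ = 446 × 0.404 = 180.2 N·m clockwise.
Total clockwise load moment = 445.9 N·m.
The cable tension T acts at 1.14 m; only its component perpendicular to the boom, T sinθ, produces torque. sin 49.5° = 0.7604.
Στ = 0 ⇒ T × 1.14 × 0.7604 = 445.9 ⇒ T = 445.9 / 0.8669 = 514 N.

T ≈ 514 N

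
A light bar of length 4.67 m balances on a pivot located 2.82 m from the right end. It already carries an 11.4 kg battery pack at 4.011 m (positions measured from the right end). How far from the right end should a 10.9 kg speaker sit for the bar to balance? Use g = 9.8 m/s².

Taking torques about the pivot (at 2.82 m from the right end):
Battery pack: 11.4 × 9.8 = 111.7 N down at 4.011 m → arm 1.191 m, τ = 111.7 × 1.191 = 133 N·m counterclockwise.
Net moment of existing loads = 133 N·m counterclockwise.
The speaker weighs 10.9 × 9.8 = 106.8 N and must supply an equal clockwise moment, so its lever arm about the pivot is 133 / 106.8 = 1.25 m.
That puts it at 2.82 − 1.25 = 1.57 m from the right end.

x ≈ 1.57 m from the right end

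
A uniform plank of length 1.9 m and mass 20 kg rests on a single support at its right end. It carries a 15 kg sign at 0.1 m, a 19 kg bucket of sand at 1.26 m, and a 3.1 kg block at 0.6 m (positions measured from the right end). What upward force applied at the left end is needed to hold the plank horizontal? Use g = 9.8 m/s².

Take moments about the right end.
Beam weight: 20 × 9.8 = 196 N down at 0.95 m → arm 0.95 m, τ = 196 × 0.95 = 186.2 N·m counterclockwise.
Sign: 15 × 9.8 = 147 N down at 0.1 m → arm 0.1 m, τ = 147 × 0.1 = 14.7 N·m counterclockwise.
Bucket of sand: 19 × 9.8 = 186.2 N down at 1.26 m → arm 1.26 m, τ = 186.2 × 1.26 = 234.6 N·m counterclockwise.
Block: 3.1 × 9.8 = 30.38 N down at 0.6 m → arm 0.6 m, τ = 30.38 × 0.6 = 18.23 N·m counterclockwise.
Net moment of the loads = 453.7 N·m counterclockwise.
The upward force F acts at the left end, arm 1.9 m, giving F × 1.9 clockwise.
For rotational equilibrium, F × 1.9 = 453.7, so F = 453.7 / 1.9 = 239 N.

F ≈ 239 N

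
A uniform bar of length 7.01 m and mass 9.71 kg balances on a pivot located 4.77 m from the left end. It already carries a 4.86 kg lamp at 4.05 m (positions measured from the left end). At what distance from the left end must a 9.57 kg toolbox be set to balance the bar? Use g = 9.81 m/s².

x ≈ 6.42 m from the left end

Choose the pivot (at 4.77 m from the left end) as the axis so the support reaction has zero arm there.
Beam weight: 9.71 × 9.81 = 95.26 N down at 3.505 m → arm 1.265 m, τ = 95.26 × 1.265 = 120.5 N·m counterclockwise.
Lamp: 4.86 × 9.81 = 47.68 N down at 4.05 m → arm 0.72 m, τ = 47.68 × 0.72 = 34.33 N·m counterclockwise.
Net moment of existing loads = 154.8 N·m counterclockwise.
The toolbox weighs 9.57 × 9.81 = 93.88 N and must supply an equal clockwise moment, so its lever arm about the pivot is 154.8 / 93.88 = 1.65 m.
That puts it at 4.77 + 1.65 = 6.42 m from the left end.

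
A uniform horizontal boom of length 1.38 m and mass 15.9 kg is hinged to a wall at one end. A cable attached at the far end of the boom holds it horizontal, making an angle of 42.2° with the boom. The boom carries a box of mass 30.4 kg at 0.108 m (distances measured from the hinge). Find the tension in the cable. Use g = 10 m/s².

T ≈ 154 N

Take moments about the hinge.
Beam weight: 15.9 × 10 = 159 N down at 0.69 m → arm 0.69 m, τ = 159 × 0.69 = 109.7 N·m clockwise.
Box: 30.4 × 10 = 304 N down at 0.108 m → arm 0.108 m, τ = 304 × 0.108 = 32.83 N·m clockwise.
Total clockwise load moment = 142.5 N·m.
The cable tension T acts at 1.38 m; only its component perpendicular to the boom, T sinθ, produces torque. sin 42.2° = 0.6717.
Balancing moments: T × 1.38 × 0.6717 = 142.5, giving T = 142.5 / 0.9269 = 154 N.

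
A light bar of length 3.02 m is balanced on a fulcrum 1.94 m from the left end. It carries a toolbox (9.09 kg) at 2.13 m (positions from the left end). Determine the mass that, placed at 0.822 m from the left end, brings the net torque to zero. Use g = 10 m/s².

About the fulcrum (at 1.94 m from the left end):
Toolbox: 9.09 × 10 = 90.9 N down at 2.13 m → arm 0.19 m, τ = 90.9 × 0.19 = 17.27 N·m clockwise.
Net moment of known loads = 17.27 N·m clockwise.
An unknown mass m at 0.822 m has arm 1.118 m; its moment is m·g·1.118 counterclockwise.
Setting net torque to zero: m × 10 × 1.118 = 17.27 → m = 17.27 / (10 × 1.118) = 1.54 kg.

m ≈ 1.54 kg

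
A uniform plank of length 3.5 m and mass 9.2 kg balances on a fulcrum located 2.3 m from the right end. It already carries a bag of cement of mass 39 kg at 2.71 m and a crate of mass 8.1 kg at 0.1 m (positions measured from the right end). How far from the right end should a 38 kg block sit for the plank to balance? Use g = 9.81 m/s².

Taking torques about the fulcrum (at 2.3 m from the right end):
Beam weight: 9.2 × 9.81 = 90.25 N down at 1.75 m → arm 0.55 m, τ = 90.25 × 0.55 = 49.64 N·m clockwise.
Bag of cement: 39 × 9.81 = 382.6 N down at 2.71 m → arm 0.41 m, τ = 382.6 × 0.41 = 156.9 N·m counterclockwise.
Crate: 8.1 × 9.81 = 79.46 N down at 0.1 m → arm 2.2 m, τ = 79.46 × 2.2 = 174.8 N·m clockwise.
Net moment of existing loads = 67.54 N·m clockwise.
The block weighs 38 × 9.81 = 372.8 N and must supply an equal counterclockwise moment, so its lever arm about the fulcrum is 67.54 / 372.8 = 0.181 m.
That puts it at 2.3 + 0.181 = 2.48 m from the right end.

x ≈ 2.48 m from the right end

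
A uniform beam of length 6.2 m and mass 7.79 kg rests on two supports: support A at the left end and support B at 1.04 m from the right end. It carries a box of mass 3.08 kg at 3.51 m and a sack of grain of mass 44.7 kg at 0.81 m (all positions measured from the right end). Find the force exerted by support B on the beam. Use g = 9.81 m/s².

R_B ≈ 520 N

Taking torques about support A:
Beam weight: 7.79 × 9.81 = 76.42 N down at 3.1 m → arm 3.1 m, τ = 76.42 × 3.1 = 236.9 N·m clockwise.
Box: 3.08 × 9.81 = 30.21 N down at 3.51 m → arm 2.69 m, τ = 30.21 × 2.69 = 81.26 N·m clockwise.
Sack of grain: 44.7 × 9.81 = 438.5 N down at 0.81 m → arm 5.39 m, τ = 438.5 × 5.39 = 2364 N·m clockwise.
Net load moment about support A = 2682 N·m clockwise.
Reaction R at support B is upward at 1.04 m, arm 5.16 m → moment R × 5.16 counterclockwise.
Balancing moments: R × 5.16 = 2682, giving R = 520 N.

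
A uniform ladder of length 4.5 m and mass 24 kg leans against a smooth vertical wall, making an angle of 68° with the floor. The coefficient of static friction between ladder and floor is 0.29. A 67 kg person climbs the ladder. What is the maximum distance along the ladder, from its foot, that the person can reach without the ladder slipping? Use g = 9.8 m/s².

Take moments about the foot of the ladder.
Ladder weight 24×9.8 = 235.2 N acts at 2.25 m along the ladder; its horizontal arm is 2.25·cos68° = 0.8429 m → τ = 198.3 N·m clockwise.
Person weight 67×9.8 = 656.6 N at distance d → arm d·cos68° → τ = 656.6·d·0.3746 clockwise.
Wall normal N at the top has arm L sinθ = 4.172 m counterclockwise, so Στ = 0 gives N·4.172 = 198.3 + 246·d.
ΣFy = 0 ⇒ N_floor = 891.8 N, so the maximum friction is μ_s·N_floor = 0.29×891.8 = 258.6 N. ΣFx = 0 ⇒ N_wall = f, so at the slipping point N = 258.6 N.
Substituting: 258.6×4.172 = 198.3 + 246·d ⇒ d = (1079 − 198.3) / 246 = 3.58 m.

d ≈ 3.58 m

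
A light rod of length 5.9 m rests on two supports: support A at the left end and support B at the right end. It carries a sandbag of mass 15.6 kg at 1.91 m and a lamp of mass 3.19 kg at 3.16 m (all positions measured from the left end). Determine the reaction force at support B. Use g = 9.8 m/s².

R_B ≈ 66.2 N

Choose support A as the axis so its reaction then has zero moment arm.
Sandbag: 15.6 × 9.8 = 152.9 N down at 1.91 m → arm 1.91 m, τ = 152.9 × 1.91 = 292 N·m clockwise.
Lamp: 3.19 × 9.8 = 31.26 N down at 3.16 m → arm 3.16 m, τ = 31.26 × 3.16 = 98.78 N·m clockwise.
Net load moment about support A = 390.8 N·m clockwise.
Reaction R at support B is upward at 5.9 m, arm 5.9 m → moment R × 5.9 counterclockwise.
Balancing moments: R × 5.9 = 390.8, giving R = 66.2 N.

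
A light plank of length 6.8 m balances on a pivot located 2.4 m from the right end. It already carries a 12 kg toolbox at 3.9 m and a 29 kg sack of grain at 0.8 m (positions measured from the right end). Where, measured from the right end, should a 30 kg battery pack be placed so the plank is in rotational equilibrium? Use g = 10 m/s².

x ≈ 3.35 m from the right end

Sum moments about the pivot (at 2.4 m from the right end) (the support reaction has zero arm there).
Toolbox: 12 × 10 = 120 N down at 3.9 m → arm 1.5 m, τ = 120 × 1.5 = 180 N·m counterclockwise.
Sack of grain: 29 × 10 = 290 N down at 0.8 m → arm 1.6 m, τ = 290 × 1.6 = 464 N·m clockwise.
Net moment of existing loads = 284 N·m clockwise.
The battery pack weighs 30 × 10 = 300 N and must supply an equal counterclockwise moment, so its lever arm about the pivot is 284 / 300 = 0.947 m.
That puts it at 2.4 + 0.947 = 3.35 m from the right end.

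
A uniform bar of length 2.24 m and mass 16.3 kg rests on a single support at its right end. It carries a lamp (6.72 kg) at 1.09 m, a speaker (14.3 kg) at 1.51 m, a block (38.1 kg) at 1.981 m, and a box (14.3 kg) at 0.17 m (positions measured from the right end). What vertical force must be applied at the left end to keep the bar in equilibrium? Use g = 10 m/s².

F ≈ 558 N

About the right end:
Beam weight: 16.3 × 10 = 163 N down at 1.12 m → arm 1.12 m, τ = 163 × 1.12 = 182.6 N·m counterclockwise.
Lamp: 6.72 × 10 = 67.2 N down at 1.09 m → arm 1.09 m, τ = 67.2 × 1.09 = 73.25 N·m counterclockwise.
Speaker: 14.3 × 10 = 143 N down at 1.51 m → arm 1.51 m, τ = 143 × 1.51 = 215.9 N·m counterclockwise.
Block: 38.1 × 10 = 381 N down at 1.981 m → arm 1.981 m, τ = 381 × 1.981 = 754.8 N·m counterclockwise.
Box: 14.3 × 10 = 143 N down at 0.17 m → arm 0.17 m, τ = 143 × 0.17 = 24.31 N·m counterclockwise.
Net moment of the loads = 1251 N·m counterclockwise.
The upward force F acts at the left end, arm 2.24 m, giving F × 2.24 clockwise.
For rotational equilibrium, F × 2.24 = 1251, so F = 1251 / 2.24 = 558 N.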